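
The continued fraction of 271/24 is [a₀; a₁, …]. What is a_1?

271 = 11·24 + 7   →  a_0 = 11
24 = 3·7 + 3   →  a_1 = 3

3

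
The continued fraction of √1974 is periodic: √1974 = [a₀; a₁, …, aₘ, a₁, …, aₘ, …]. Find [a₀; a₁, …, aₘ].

a₀ = ⌊√1974⌋ = 44.
With m₀=0, d₀=1 and mₖ₊₁ = dₖaₖ − mₖ, dₖ₊₁ = (n − mₖ₊₁²)/dₖ, aₖ₊₁ = ⌊(a₀+mₖ₊₁)/dₖ₊₁⌋:
  k=1: m=44, d=38, a=2
  k=2: m=32, d=25, a=3
  k=3: m=43, d=5, a=17
  k=4: m=42, d=42, a=2
  k=5: m=42, d=5, a=17
  k=6: m=43, d=25, a=3
  k=7: m=32, d=38, a=2
  k=8: m=44, d=1, a=88
d=1 and a=2a₀=88 at k=8, so the next step gives (m, d) = (44, 38) again — its k=1 value — and the period has length 8.

[44; 2, 3, 17, 2, 17, 3, 2, 88]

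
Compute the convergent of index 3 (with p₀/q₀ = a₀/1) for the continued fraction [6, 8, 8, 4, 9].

1641/268

Using pₖ = aₖpₖ₋₁ + pₖ₋₂, qₖ = aₖqₖ₋₁ + qₖ₋₂ (with p₋₁=1, p₋₂=0, q₋₁=0, q₋₂=1):
  k=0: a=6, p=6, q=1
  k=1: a=8, p=49, q=8
  k=2: a=8, p=398, q=65
  k=3: a=4, p=1641, q=268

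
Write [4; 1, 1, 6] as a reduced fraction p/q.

59/13

Using pₖ = aₖpₖ₋₁ + pₖ₋₂ and qₖ = aₖqₖ₋₁ + qₖ₋₂:
  k=0: a=4, p=4, q=1
  k=1: a=1, p=5, q=1
  k=2: a=1, p=9, q=2
  k=3: a=6, p=59, q=13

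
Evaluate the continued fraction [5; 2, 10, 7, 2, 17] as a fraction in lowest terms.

Using pₖ = aₖpₖ₋₁ + pₖ₋₂ and qₖ = aₖqₖ₋₁ + qₖ₋₂:
  k=0: a=5, p=5, q=1
  k=1: a=2, p=11, q=2
  k=2: a=10, p=115, q=21
  k=3: a=7, p=816, q=149
  k=4: a=2, p=1747, q=319
  k=5: a=17, p=30515, q=5572

30515/5572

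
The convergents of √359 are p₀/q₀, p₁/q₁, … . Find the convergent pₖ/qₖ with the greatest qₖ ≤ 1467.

13661/721

√359 = [18; 1, 17, 1, 36, …] (period length 4).
Convergents:
  p_0/q_0 = 18/1
  p_1/q_1 = 19/1
  p_2/q_2 = 341/18
  p_3/q_3 = 360/19
  p_4/q_4 = 13301/702
  p_5/q_5 = 13661/721
  p_6/q_6 = 245538/12959
q_5 = 721 ≤ 1467 < 12959 = q_6, so the answer is 13661/721.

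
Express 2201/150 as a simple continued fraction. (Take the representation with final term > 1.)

[14; 1, 2, 16, 3]

2201 = 14·150 + 101
150 = 1·101 + 49
101 = 2·49 + 3
49 = 16·3 + 1
3 = 3·1 + 0  (stop)
So 2201/150 = [14; 1, 2, 16, 3].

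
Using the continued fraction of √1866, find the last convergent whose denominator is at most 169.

3067/71

√1866 = [43; 5, 14, 5, 86, …] (period length 4).
Convergents:
  p_0/q_0 = 43/1
  p_1/q_1 = 216/5
  p_2/q_2 = 3067/71
  p_3/q_3 = 15551/360
q_2 = 71 ≤ 169 < 360 = q_3, so the answer is 3067/71.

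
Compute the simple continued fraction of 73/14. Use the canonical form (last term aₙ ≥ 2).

73 = 5*14 + 3
14 = 4*3 + 2
3 = 1*2 + 1
2 = 2*1 + 0  (stop)
So 73/14 = [5; 4, 1, 2].

[5; 4, 1, 2]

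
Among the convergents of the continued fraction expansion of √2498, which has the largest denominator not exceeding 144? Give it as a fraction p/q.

2499/50

√2498 = [49; 1, 48, 1, 98, …] (period length 4).
Convergents:
  p_0/q_0 = 49/1
  p_1/q_1 = 50/1
  p_2/q_2 = 2449/49
  p_3/q_3 = 2499/50
  p_4/q_4 = 247351/4949
q_3 = 50 ≤ 144 < 4949 = q_4, so the answer is 2499/50.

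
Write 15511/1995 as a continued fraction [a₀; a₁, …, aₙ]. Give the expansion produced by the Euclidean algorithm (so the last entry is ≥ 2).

[7; 1, 3, 2, 3, 1, 9, 5]

15511 = 7×1995 + 1546
1995 = 1×1546 + 449
1546 = 3×449 + 199
449 = 2×199 + 51
199 = 3×51 + 46
51 = 1×46 + 5
46 = 9×5 + 1
5 = 5×1 + 0  (stop)
So 15511/1995 = [7; 1, 3, 2, 3, 1, 9, 5].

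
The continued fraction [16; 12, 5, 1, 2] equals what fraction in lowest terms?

Using pₖ = aₖpₖ₋₁ + pₖ₋₂ and qₖ = aₖqₖ₋₁ + qₖ₋₂:
  k=0: a=16, p=16, q=1
  k=1: a=12, p=193, q=12
  k=2: a=5, p=981, q=61
  k=3: a=1, p=1174, q=73
  k=4: a=2, p=3329, q=207

3329/207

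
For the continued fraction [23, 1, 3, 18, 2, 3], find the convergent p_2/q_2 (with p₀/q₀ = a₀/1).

95/4

Using pₖ = aₖpₖ₋₁ + pₖ₋₂, qₖ = aₖqₖ₋₁ + qₖ₋₂ (with p₋₁=1, p₋₂=0, q₋₁=0, q₋₂=1):
  k=0: a=23, p=23, q=1
  k=1: a=1, p=24, q=1
  k=2: a=3, p=95, q=4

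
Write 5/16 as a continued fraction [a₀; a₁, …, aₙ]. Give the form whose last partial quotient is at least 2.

[0; 3, 5]

5 = 0*16 + 5
16 = 3*5 + 1
5 = 5*1 + 0  (stop)
So 5/16 = [0; 3, 5].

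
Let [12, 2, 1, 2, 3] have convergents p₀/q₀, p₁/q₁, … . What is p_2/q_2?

Using pₖ = aₖpₖ₋₁ + pₖ₋₂, qₖ = aₖqₖ₋₁ + qₖ₋₂ (with p₋₁=1, p₋₂=0, q₋₁=0, q₋₂=1):
  k=0: a=12, p=12, q=1
  k=1: a=2, p=25, q=2
  k=2: a=1, p=37, q=3

37/3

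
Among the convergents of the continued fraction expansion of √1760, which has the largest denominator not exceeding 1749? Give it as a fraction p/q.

73081/1742

√1760 = [41; 1, 19, 1, 82, …] (period length 4).
Convergents:
  p_0/q_0 = 41/1
  p_1/q_1 = 42/1
  p_2/q_2 = 839/20
  p_3/q_3 = 881/21
  p_4/q_4 = 73081/1742
  p_5/q_5 = 73962/1763
q_4 = 1742 ≤ 1749 < 1763 = q_5, so the answer is 73081/1742.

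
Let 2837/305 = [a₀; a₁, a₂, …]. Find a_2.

3

2837 = 9·305 + 92   →  a_0 = 9
305 = 3·92 + 29   →  a_1 = 3
92 = 3·29 + 5   →  a_2 = 3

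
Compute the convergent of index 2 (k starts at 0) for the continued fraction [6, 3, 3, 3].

Using pₖ = aₖpₖ₋₁ + pₖ₋₂, qₖ = aₖqₖ₋₁ + qₖ₋₂ (with p₋₁=1, p₋₂=0, q₋₁=0, q₋₂=1):
  k=0: a=6, p=6, q=1
  k=1: a=3, p=19, q=3
  k=2: a=3, p=63, q=10

63/10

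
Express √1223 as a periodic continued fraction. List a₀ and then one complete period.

[34; 1, 33, 1, 68]

a₀ = ⌊√1223⌋ = 34.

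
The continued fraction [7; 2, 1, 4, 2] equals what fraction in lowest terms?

Using pₖ = aₖpₖ₋₁ + pₖ₋₂ and qₖ = aₖqₖ₋₁ + qₖ₋₂:
  k=0: a=7, p=7, q=1
  k=1: a=2, p=15, q=2
  k=2: a=1, p=22, q=3
  k=3: a=4, p=103, q=14
  k=4: a=2, p=228, q=31

228/31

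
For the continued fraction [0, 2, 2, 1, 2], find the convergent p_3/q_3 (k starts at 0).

Using pₖ = aₖpₖ₋₁ + pₖ₋₂, qₖ = aₖqₖ₋₁ + qₖ₋₂ (with p₋₁=1, p₋₂=0, q₋₁=0, q₋₂=1):
  k=0: a=0, p=0, q=1
  k=1: a=2, p=1, q=2
  k=2: a=2, p=2, q=5
  k=3: a=1, p=3, q=7

3/7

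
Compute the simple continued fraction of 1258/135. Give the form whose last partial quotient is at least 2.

[9; 3, 7, 6]

1258 = 9·135 + 43
135 = 3·43 + 6
43 = 7·6 + 1
6 = 6·1 + 0  (stop)
So 1258/135 = [9; 3, 7, 6].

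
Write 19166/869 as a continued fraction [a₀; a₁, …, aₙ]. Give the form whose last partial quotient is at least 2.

19166 = 22·869 + 48
869 = 18·48 + 5
48 = 9·5 + 3
5 = 1·3 + 2
3 = 1·2 + 1
2 = 2·1 + 0  (stop)
So 19166/869 = [22; 18, 9, 1, 1, 2].

[22; 18, 9, 1, 1, 2]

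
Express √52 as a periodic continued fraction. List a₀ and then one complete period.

[7; 4, 1, 2, 1, 4, 14]

a₀ = ⌊√52⌋ = 7.
With m₀=0, d₀=1 and mₖ₊₁ = dₖaₖ − mₖ, dₖ₊₁ = (n − mₖ₊₁²)/dₖ, aₖ₊₁ = ⌊(a₀+mₖ₊₁)/dₖ₊₁⌋:
  k=1: m=7, d=3, a=4
  k=2: m=5, d=9, a=1
  k=3: m=4, d=4, a=2
  k=4: m=4, d=9, a=1
  k=5: m=5, d=3, a=4
  k=6: m=7, d=1, a=14
d=1 and a=2a₀=14 at k=6, so the next step gives (m, d) = (7, 3) again — its k=1 value — and the period has length 6.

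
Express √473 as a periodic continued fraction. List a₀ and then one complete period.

[21; 1, 2, 1, 42]

a₀ = ⌊√473⌋ = 21.
With m₀=0, d₀=1 and mₖ₊₁ = dₖaₖ − mₖ, dₖ₊₁ = (n − mₖ₊₁²)/dₖ, aₖ₊₁ = ⌊(a₀+mₖ₊₁)/dₖ₊₁⌋:
  k=1: m=21, d=32, a=1
  k=2: m=11, d=11, a=2
  k=3: m=11, d=32, a=1
  k=4: m=21, d=1, a=42
d=1 and a=2a₀=42 at k=4, so the next step gives (m, d) = (21, 32) again — its k=1 value — and the period has length 4.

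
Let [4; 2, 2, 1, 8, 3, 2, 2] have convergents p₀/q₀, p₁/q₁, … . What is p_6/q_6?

Using pₖ = aₖpₖ₋₁ + pₖ₋₂, qₖ = aₖqₖ₋₁ + qₖ₋₂ (with p₋₁=1, p₋₂=0, q₋₁=0, q₋₂=1):
  k=0: a=4, p=4, q=1
  k=1: a=2, p=9, q=2
  k=2: a=2, p=22, q=5
  k=3: a=1, p=31, q=7
  k=4: a=8, p=270, q=61
  k=5: a=3, p=841, q=190
  k=6: a=2, p=1952, q=441

1952/441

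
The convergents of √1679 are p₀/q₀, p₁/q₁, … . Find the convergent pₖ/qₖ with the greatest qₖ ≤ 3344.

136039/3320

√1679 = [40; 1, 39, 1, 80, …] (period length 4).
Convergents:
  p_0/q_0 = 40/1
  p_1/q_1 = 41/1
  p_2/q_2 = 1639/40
  p_3/q_3 = 1680/41
  p_4/q_4 = 136039/3320
  p_5/q_5 = 137719/3361
q_4 = 3320 ≤ 3344 < 3361 = q_5, so the answer is 136039/3320.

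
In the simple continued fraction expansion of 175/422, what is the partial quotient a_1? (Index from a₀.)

2

175 = 0·422 + 175   →  a_0 = 0
422 = 2·175 + 72   →  a_1 = 2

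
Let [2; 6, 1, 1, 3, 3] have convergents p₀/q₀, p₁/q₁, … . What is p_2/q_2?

Using pₖ = aₖpₖ₋₁ + pₖ₋₂, qₖ = aₖqₖ₋₁ + qₖ₋₂ (with p₋₁=1, p₋₂=0, q₋₁=0, q₋₂=1):
  k=0: a=2, p=2, q=1
  k=1: a=6, p=13, q=6
  k=2: a=1, p=15, q=7

15/7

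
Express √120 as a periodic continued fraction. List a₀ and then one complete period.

[10; 1, 20]

a₀ = ⌊√120⌋ = 10.
With m₀=0, d₀=1 and mₖ₊₁ = dₖaₖ − mₖ, dₖ₊₁ = (n − mₖ₊₁²)/dₖ, aₖ₊₁ = ⌊(a₀+mₖ₊₁)/dₖ₊₁⌋:
  k=1: m=10, d=20, a=1
  k=2: m=10, d=1, a=20
d=1 and a=2a₀=20 at k=2, so the next step gives (m, d) = (10, 20) again — its k=1 value — and the period has length 2.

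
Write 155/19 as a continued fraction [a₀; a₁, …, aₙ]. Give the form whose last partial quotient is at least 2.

155 = 8×19 + 3
19 = 6×3 + 1
3 = 3×1 + 0  (stop)
So 155/19 = [8; 6, 3].

[8; 6, 3]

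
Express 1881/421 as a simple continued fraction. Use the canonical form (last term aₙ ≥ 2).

[4; 2, 7, 3, 2, 1, 2]

1881 = 4·421 + 197
421 = 2·197 + 27
197 = 7·27 + 8
27 = 3·8 + 3
8 = 2·3 + 2
3 = 1·2 + 1
2 = 2·1 + 0  (stop)
So 1881/421 = [4; 2, 7, 3, 2, 1, 2].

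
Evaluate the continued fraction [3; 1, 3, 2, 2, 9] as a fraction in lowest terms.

781/207

Fold from the inside: start with 9/1.
  2 + 1/9 = 19/9
  2 + 9/19 = 47/19
  3 + 19/47 = 160/47
  1 + 47/160 = 207/160
  3 + 160/207 = 781/207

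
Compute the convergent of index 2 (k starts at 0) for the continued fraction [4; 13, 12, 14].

Using pₖ = aₖpₖ₋₁ + pₖ₋₂, qₖ = aₖqₖ₋₁ + qₖ₋₂ (with p₋₁=1, p₋₂=0, q₋₁=0, q₋₂=1):
  k=0: a=4, p=4, q=1
  k=1: a=13, p=53, q=13
  k=2: a=12, p=640, q=157

640/157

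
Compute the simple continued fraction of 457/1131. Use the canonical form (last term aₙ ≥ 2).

457 = 0×1131 + 457
1131 = 2×457 + 217
457 = 2×217 + 23
217 = 9×23 + 10
23 = 2×10 + 3
10 = 3×3 + 1
3 = 3×1 + 0  (stop)
So 457/1131 = [0; 2, 2, 9, 2, 3, 3].

[0; 2, 2, 9, 2, 3, 3]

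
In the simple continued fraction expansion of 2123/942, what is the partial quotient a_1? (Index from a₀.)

2123 = 2·942 + 239   →  a_0 = 2
942 = 3·239 + 225   →  a_1 = 3

3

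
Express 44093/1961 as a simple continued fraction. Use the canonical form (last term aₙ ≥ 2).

[22; 2, 16, 8, 2, 3]

44093 = 22×1961 + 951
1961 = 2×951 + 59
951 = 16×59 + 7
59 = 8×7 + 3
7 = 2×3 + 1
3 = 3×1 + 0  (stop)
So 44093/1961 = [22; 2, 16, 8, 2, 3].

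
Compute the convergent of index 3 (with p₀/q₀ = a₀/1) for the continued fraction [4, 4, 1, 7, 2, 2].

Using pₖ = aₖpₖ₋₁ + pₖ₋₂, qₖ = aₖqₖ₋₁ + qₖ₋₂ (with p₋₁=1, p₋₂=0, q₋₁=0, q₋₂=1):
  k=0: a=4, p=4, q=1
  k=1: a=4, p=17, q=4
  k=2: a=1, p=21, q=5
  k=3: a=7, p=164, q=39

164/39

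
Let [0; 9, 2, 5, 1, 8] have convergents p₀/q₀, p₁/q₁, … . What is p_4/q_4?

Using pₖ = aₖpₖ₋₁ + pₖ₋₂, qₖ = aₖqₖ₋₁ + qₖ₋₂ (with p₋₁=1, p₋₂=0, q₋₁=0, q₋₂=1):
  k=0: a=0, p=0, q=1
  k=1: a=9, p=1, q=9
  k=2: a=2, p=2, q=19
  k=3: a=5, p=11, q=104
  k=4: a=1, p=13, q=123

13/123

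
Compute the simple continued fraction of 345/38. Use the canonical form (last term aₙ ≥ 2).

[9; 12, 1, 2]

345 = 9×38 + 3
38 = 12×3 + 2
3 = 1×2 + 1
2 = 2×1 + 0  (stop)
So 345/38 = [9; 12, 1, 2].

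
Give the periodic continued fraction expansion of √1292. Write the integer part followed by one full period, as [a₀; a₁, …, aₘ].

[35; 1, 16, 1, 70]

a₀ = ⌊√1292⌋ = 35.
With m₀=0, d₀=1 and mₖ₊₁ = dₖaₖ − mₖ, dₖ₊₁ = (n − mₖ₊₁²)/dₖ, aₖ₊₁ = ⌊(a₀+mₖ₊₁)/dₖ₊₁⌋:
  k=1: m=35, d=67, a=1
  k=2: m=32, d=4, a=16
  k=3: m=32, d=67, a=1
  k=4: m=35, d=1, a=70
d=1 and a=2a₀=70 at k=4, so the next step gives (m, d) = (35, 67) again — its k=1 value — and the period has length 4.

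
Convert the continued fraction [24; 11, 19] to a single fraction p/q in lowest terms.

Fold from the inside: start with 19/1.
  11 + 1/19 = 210/19
  24 + 19/210 = 5059/210

5059/210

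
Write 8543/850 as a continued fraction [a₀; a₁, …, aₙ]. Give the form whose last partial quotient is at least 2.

8543 = 10×850 + 43
850 = 19×43 + 33
43 = 1×33 + 10
33 = 3×10 + 3
10 = 3×3 + 1
3 = 3×1 + 0  (stop)
So 8543/850 = [10; 19, 1, 3, 3, 3].

[10; 19, 1, 3, 3, 3]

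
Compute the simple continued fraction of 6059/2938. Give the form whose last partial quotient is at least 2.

[2; 16, 18, 3, 3]

6059 = 2*2938 + 183
2938 = 16*183 + 10
183 = 18*10 + 3
10 = 3*3 + 1
3 = 3*1 + 0  (stop)
So 6059/2938 = [2; 16, 18, 3, 3].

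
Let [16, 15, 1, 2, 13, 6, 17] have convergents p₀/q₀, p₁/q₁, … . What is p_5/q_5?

61187/3809

Using pₖ = aₖpₖ₋₁ + pₖ₋₂, qₖ = aₖqₖ₋₁ + qₖ₋₂ (with p₋₁=1, p₋₂=0, q₋₁=0, q₋₂=1):
  k=0: a=16, p=16, q=1
  k=1: a=15, p=241, q=15
  k=2: a=1, p=257, q=16
  k=3: a=2, p=755, q=47
  k=4: a=13, p=10072, q=627
  k=5: a=6, p=61187, q=3809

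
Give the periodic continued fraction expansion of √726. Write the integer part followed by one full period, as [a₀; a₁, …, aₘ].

[26; 1, 16, 1, 52]

a₀ = ⌊√726⌋ = 26.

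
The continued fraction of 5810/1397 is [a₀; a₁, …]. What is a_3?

2

5810 = 4·1397 + 222   →  a_0 = 4
1397 = 6·222 + 65   →  a_1 = 6
222 = 3·65 + 27   →  a_2 = 3
65 = 2·27 + 11   →  a_3 = 2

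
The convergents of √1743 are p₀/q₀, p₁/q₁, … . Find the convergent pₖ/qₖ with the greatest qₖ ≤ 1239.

41791/1001

√1743 = [41; 1, 2, 1, 82, …] (period length 4).
Convergents:
  p_0/q_0 = 41/1
  p_1/q_1 = 42/1
  p_2/q_2 = 125/3
  p_3/q_3 = 167/4
  p_4/q_4 = 13819/331
  p_5/q_5 = 13986/335
  p_6/q_6 = 41791/1001
  p_7/q_7 = 55777/1336
q_6 = 1001 ≤ 1239 < 1336 = q_7, so the answer is 41791/1001.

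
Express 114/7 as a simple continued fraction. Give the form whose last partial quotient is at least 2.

114 = 16×7 + 2
7 = 3×2 + 1
2 = 2×1 + 0  (stop)
So 114/7 = [16; 3, 2].

[16; 3, 2]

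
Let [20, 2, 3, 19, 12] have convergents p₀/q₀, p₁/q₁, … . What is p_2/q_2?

Using pₖ = aₖpₖ₋₁ + pₖ₋₂, qₖ = aₖqₖ₋₁ + qₖ₋₂ (with p₋₁=1, p₋₂=0, q₋₁=0, q₋₂=1):
  k=0: a=20, p=20, q=1
  k=1: a=2, p=41, q=2
  k=2: a=3, p=143, q=7

143/7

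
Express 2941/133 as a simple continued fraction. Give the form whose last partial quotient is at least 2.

[22; 8, 1, 6, 2]

2941 = 22·133 + 15
133 = 8·15 + 13
15 = 1·13 + 2
13 = 6·2 + 1
2 = 2·1 + 0  (stop)
So 2941/133 = [22; 8, 1, 6, 2].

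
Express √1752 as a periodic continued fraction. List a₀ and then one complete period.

[41; 1, 5, 1, 82]

a₀ = ⌊√1752⌋ = 41.
With m₀=0, d₀=1 and mₖ₊₁ = dₖaₖ − mₖ, dₖ₊₁ = (n − mₖ₊₁²)/dₖ, aₖ₊₁ = ⌊(a₀+mₖ₊₁)/dₖ₊₁⌋:
  k=1: m=41, d=71, a=1
  k=2: m=30, d=12, a=5
  k=3: m=30, d=71, a=1
  k=4: m=41, d=1, a=82
d=1 and a=2a₀=82 at k=4, so the next step gives (m, d) = (41, 71) again — its k=1 value — and the period has length 4.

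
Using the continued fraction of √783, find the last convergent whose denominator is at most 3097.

√783 = [27; 1, 54, …] (period length 2).
Convergents:
  p_0/q_0 = 27/1
  p_1/q_1 = 28/1
  p_2/q_2 = 1539/55
  p_3/q_3 = 1567/56
  p_4/q_4 = 86157/3079
  p_5/q_5 = 87724/3135
q_4 = 3079 ≤ 3097 < 3135 = q_5, so the answer is 86157/3079.

86157/3079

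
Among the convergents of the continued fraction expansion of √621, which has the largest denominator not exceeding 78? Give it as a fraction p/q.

√621 = [24; 1, 11, 2, 11, 1, 48, …] (period length 6).
Convergents:
  p_0/q_0 = 24/1
  p_1/q_1 = 25/1
  p_2/q_2 = 299/12
  p_3/q_3 = 623/25
  p_4/q_4 = 7152/287
q_3 = 25 ≤ 78 < 287 = q_4, so the answer is 623/25.

623/25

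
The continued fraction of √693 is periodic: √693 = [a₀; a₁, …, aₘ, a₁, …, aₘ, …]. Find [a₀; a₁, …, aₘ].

[26; 3, 12, 1, 4, 1, 12, 3, 52]

a₀ = ⌊√693⌋ = 26.
With m₀=0, d₀=1 and mₖ₊₁ = dₖaₖ − mₖ, dₖ₊₁ = (n − mₖ₊₁²)/dₖ, aₖ₊₁ = ⌊(a₀+mₖ₊₁)/dₖ₊₁⌋:
  k=1: m=26, d=17, a=3
  k=2: m=25, d=4, a=12
  k=3: m=23, d=41, a=1
  k=4: m=18, d=9, a=4
  k=5: m=18, d=41, a=1
  k=6: m=23, d=4, a=12
  k=7: m=25, d=17, a=3
  k=8: m=26, d=1, a=52
d=1 and a=2a₀=52 at k=8, so the next step gives (m, d) = (26, 17) again — its k=1 value — and the period has length 8.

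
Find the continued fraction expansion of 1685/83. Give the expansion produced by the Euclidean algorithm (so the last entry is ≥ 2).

[20; 3, 3, 8]

1685 = 20·83 + 25
83 = 3·25 + 8
25 = 3·8 + 1
8 = 8·1 + 0  (stop)
So 1685/83 = [20; 3, 3, 8].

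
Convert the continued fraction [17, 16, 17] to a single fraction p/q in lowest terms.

4658/273

Fold from the inside: start with 17/1.
  16 + 1/17 = 273/17
  17 + 17/273 = 4658/273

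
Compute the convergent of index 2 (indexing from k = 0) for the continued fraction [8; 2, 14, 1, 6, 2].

Using pₖ = aₖpₖ₋₁ + pₖ₋₂, qₖ = aₖqₖ₋₁ + qₖ₋₂ (with p₋₁=1, p₋₂=0, q₋₁=0, q₋₂=1):
  k=0: a=8, p=8, q=1
  k=1: a=2, p=17, q=2
  k=2: a=14, p=246, q=29

246/29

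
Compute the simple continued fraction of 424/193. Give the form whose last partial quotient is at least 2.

424 = 2×193 + 38
193 = 5×38 + 3
38 = 12×3 + 2
3 = 1×2 + 1
2 = 2×1 + 0  (stop)
So 424/193 = [2; 5, 12, 1, 2].

[2; 5, 12, 1, 2]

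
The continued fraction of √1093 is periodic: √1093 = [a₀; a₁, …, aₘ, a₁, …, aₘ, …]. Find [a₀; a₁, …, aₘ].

a₀ = ⌊√1093⌋ = 33.
With m₀=0, d₀=1 and mₖ₊₁ = dₖaₖ − mₖ, dₖ₊₁ = (n − mₖ₊₁²)/dₖ, aₖ₊₁ = ⌊(a₀+mₖ₊₁)/dₖ₊₁⌋:
  k=1: m=33, d=4, a=16
  k=2: m=31, d=33, a=1
  k=3: m=2, d=33, a=1
  k=4: m=31, d=4, a=16
  k=5: m=33, d=1, a=66
d=1 and a=2a₀=66 at k=5, so the next step gives (m, d) = (33, 4) again — its k=1 value — and the period has length 5.

[33; 16, 1, 1, 16, 66]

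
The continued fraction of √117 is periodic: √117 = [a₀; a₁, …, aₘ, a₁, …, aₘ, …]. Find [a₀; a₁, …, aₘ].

[10; 1, 4, 2, 4, 1, 20]

a₀ = ⌊√117⌋ = 10.
With m₀=0, d₀=1 and mₖ₊₁ = dₖaₖ − mₖ, dₖ₊₁ = (n − mₖ₊₁²)/dₖ, aₖ₊₁ = ⌊(a₀+mₖ₊₁)/dₖ₊₁⌋:
  k=1: m=10, d=17, a=1
  k=2: m=7, d=4, a=4
  k=3: m=9, d=9, a=2
  k=4: m=9, d=4, a=4
  k=5: m=7, d=17, a=1
  k=6: m=10, d=1, a=20
d=1 and a=2a₀=20 at k=6, so the next step gives (m, d) = (10, 17) again — its k=1 value — and the period has length 6.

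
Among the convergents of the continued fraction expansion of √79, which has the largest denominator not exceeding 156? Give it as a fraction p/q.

√79 = [8; 1, 7, 1, 16, …] (period length 4).
Convergents:
  p_0/q_0 = 8/1
  p_1/q_1 = 9/1
  p_2/q_2 = 71/8
  p_3/q_3 = 80/9
  p_4/q_4 = 1351/152
  p_5/q_5 = 1431/161
q_4 = 152 ≤ 156 < 161 = q_5, so the answer is 1351/152.

1351/152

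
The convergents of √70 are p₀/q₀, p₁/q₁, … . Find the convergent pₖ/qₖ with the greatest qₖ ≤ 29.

92/11

√70 = [8; 2, 1, 2, 1, 2, 16, …] (period length 6).
Convergents:
  p_0/q_0 = 8/1
  p_1/q_1 = 17/2
  p_2/q_2 = 25/3
  p_3/q_3 = 67/8
  p_4/q_4 = 92/11
  p_5/q_5 = 251/30
q_4 = 11 ≤ 29 < 30 = q_5, so the answer is 92/11.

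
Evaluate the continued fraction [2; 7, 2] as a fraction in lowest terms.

Fold from the inside: start with 2/1.
  7 + 1/2 = 15/2
  2 + 2/15 = 32/15

32/15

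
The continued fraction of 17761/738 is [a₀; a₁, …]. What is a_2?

17761 = 24·738 + 49   →  a_0 = 24
738 = 15·49 + 3   →  a_1 = 15
49 = 16·3 + 1   →  a_2 = 16

16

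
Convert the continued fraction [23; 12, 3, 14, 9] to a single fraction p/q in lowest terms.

110951/4807

Using pₖ = aₖpₖ₋₁ + pₖ₋₂ and qₖ = aₖqₖ₋₁ + qₖ₋₂:
  k=0: a=23, p=23, q=1
  k=1: a=12, p=277, q=12
  k=2: a=3, p=854, q=37
  k=3: a=14, p=12233, q=530
  k=4: a=9, p=110951, q=4807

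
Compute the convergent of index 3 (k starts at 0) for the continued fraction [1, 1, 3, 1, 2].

9/5

Using pₖ = aₖpₖ₋₁ + pₖ₋₂, qₖ = aₖqₖ₋₁ + qₖ₋₂ (with p₋₁=1, p₋₂=0, q₋₁=0, q₋₂=1):
  k=0: a=1, p=1, q=1
  k=1: a=1, p=2, q=1
  k=2: a=3, p=7, q=4
  k=3: a=1, p=9, q=5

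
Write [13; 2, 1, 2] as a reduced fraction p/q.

Using pₖ = aₖpₖ₋₁ + pₖ₋₂ and qₖ = aₖqₖ₋₁ + qₖ₋₂:
  k=0: a=13, p=13, q=1
  k=1: a=2, p=27, q=2
  k=2: a=1, p=40, q=3
  k=3: a=2, p=107, q=8

107/8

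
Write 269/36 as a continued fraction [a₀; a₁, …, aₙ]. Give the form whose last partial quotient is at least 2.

[7; 2, 8, 2]

269 = 7×36 + 17
36 = 2×17 + 2
17 = 8×2 + 1
2 = 2×1 + 0  (stop)
So 269/36 = [7; 2, 8, 2].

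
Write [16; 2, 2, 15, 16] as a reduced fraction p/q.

20290/1237

Using pₖ = aₖpₖ₋₁ + pₖ₋₂ and qₖ = aₖqₖ₋₁ + qₖ₋₂:
  k=0: a=16, p=16, q=1
  k=1: a=2, p=33, q=2
  k=2: a=2, p=82, q=5
  k=3: a=15, p=1263, q=77
  k=4: a=16, p=20290, q=1237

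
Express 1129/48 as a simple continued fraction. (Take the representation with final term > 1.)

1129 = 23·48 + 25
48 = 1·25 + 23
25 = 1·23 + 2
23 = 11·2 + 1
2 = 2·1 + 0  (stop)
So 1129/48 = [23; 1, 1, 11, 2].

[23; 1, 1, 11, 2]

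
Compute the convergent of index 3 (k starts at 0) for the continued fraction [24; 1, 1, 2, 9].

Using pₖ = aₖpₖ₋₁ + pₖ₋₂, qₖ = aₖqₖ₋₁ + qₖ₋₂ (with p₋₁=1, p₋₂=0, q₋₁=0, q₋₂=1):
  k=0: a=24, p=24, q=1
  k=1: a=1, p=25, q=1
  k=2: a=1, p=49, q=2
  k=3: a=2, p=123, q=5

123/5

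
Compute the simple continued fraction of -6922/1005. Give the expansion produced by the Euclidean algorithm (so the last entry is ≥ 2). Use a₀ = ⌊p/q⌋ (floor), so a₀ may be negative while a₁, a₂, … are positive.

-6922 = -7*1005 + 113
1005 = 8*113 + 101
113 = 1*101 + 12
101 = 8*12 + 5
12 = 2*5 + 2
5 = 2*2 + 1
2 = 2*1 + 0  (stop)
So -6922/1005 = [-7; 8, 1, 8, 2, 2, 2].

[-7; 8, 1, 8, 2, 2, 2]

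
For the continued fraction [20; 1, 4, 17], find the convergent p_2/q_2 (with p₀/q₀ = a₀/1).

104/5

Using pₖ = aₖpₖ₋₁ + pₖ₋₂, qₖ = aₖqₖ₋₁ + qₖ₋₂ (with p₋₁=1, p₋₂=0, q₋₁=0, q₋₂=1):
  k=0: a=20, p=20, q=1
  k=1: a=1, p=21, q=1
  k=2: a=4, p=104, q=5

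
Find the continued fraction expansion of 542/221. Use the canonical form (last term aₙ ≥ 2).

542 = 2*221 + 100
221 = 2*100 + 21
100 = 4*21 + 16
21 = 1*16 + 5
16 = 3*5 + 1
5 = 5*1 + 0  (stop)
So 542/221 = [2; 2, 4, 1, 3, 5].

[2; 2, 4, 1, 3, 5]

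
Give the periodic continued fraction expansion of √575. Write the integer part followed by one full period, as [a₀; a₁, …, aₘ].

[23; 1, 46]

a₀ = ⌊√575⌋ = 23.
With m₀=0, d₀=1 and mₖ₊₁ = dₖaₖ − mₖ, dₖ₊₁ = (n − mₖ₊₁²)/dₖ, aₖ₊₁ = ⌊(a₀+mₖ₊₁)/dₖ₊₁⌋:
  k=1: m=23, d=46, a=1
  k=2: m=23, d=1, a=46
d=1 and a=2a₀=46 at k=2, so the next step gives (m, d) = (23, 46) again — its k=1 value — and the period has length 2.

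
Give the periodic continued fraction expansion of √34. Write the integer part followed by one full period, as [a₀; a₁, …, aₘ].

a₀ = ⌊√34⌋ = 5.
With m₀=0, d₀=1 and mₖ₊₁ = dₖaₖ − mₖ, dₖ₊₁ = (n − mₖ₊₁²)/dₖ, aₖ₊₁ = ⌊(a₀+mₖ₊₁)/dₖ₊₁⌋:
  k=1: m=5, d=9, a=1
  k=2: m=4, d=2, a=4
  k=3: m=4, d=9, a=1
  k=4: m=5, d=1, a=10
d=1 and a=2a₀=10 at k=4, so the next step gives (m, d) = (5, 9) again — its k=1 value — and the period has length 4.

[5; 1, 4, 1, 10]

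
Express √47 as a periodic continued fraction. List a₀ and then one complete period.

[6; 1, 5, 1, 12]

a₀ = ⌊√47⌋ = 6.
With m₀=0, d₀=1 and mₖ₊₁ = dₖaₖ − mₖ, dₖ₊₁ = (n − mₖ₊₁²)/dₖ, aₖ₊₁ = ⌊(a₀+mₖ₊₁)/dₖ₊₁⌋:
  k=1: m=6, d=11, a=1
  k=2: m=5, d=2, a=5
  k=3: m=5, d=11, a=1
  k=4: m=6, d=1, a=12
d=1 and a=2a₀=12 at k=4, so the next step gives (m, d) = (6, 11) again — its k=1 value — and the period has length 4.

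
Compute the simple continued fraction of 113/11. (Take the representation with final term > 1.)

[10; 3, 1, 2]

113 = 10·11 + 3
11 = 3·3 + 2
3 = 1·2 + 1
2 = 2·1 + 0  (stop)
So 113/11 = [10; 3, 1, 2].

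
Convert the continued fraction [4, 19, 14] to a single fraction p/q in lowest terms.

Fold from the inside: start with 14/1.
  19 + 1/14 = 267/14
  4 + 14/267 = 1082/267

1082/267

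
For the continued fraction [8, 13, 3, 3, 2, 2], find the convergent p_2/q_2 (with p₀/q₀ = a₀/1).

323/40

Using pₖ = aₖpₖ₋₁ + pₖ₋₂, qₖ = aₖqₖ₋₁ + qₖ₋₂ (with p₋₁=1, p₋₂=0, q₋₁=0, q₋₂=1):
  k=0: a=8, p=8, q=1
  k=1: a=13, p=105, q=13
  k=2: a=3, p=323, q=40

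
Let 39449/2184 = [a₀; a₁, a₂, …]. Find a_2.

1

39449 = 18·2184 + 137   →  a_0 = 18
2184 = 15·137 + 129   →  a_1 = 15
137 = 1·129 + 8   →  a_2 = 1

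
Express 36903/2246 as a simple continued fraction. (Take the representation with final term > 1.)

[16; 2, 3, 10, 15, 2]

36903 = 16×2246 + 967
2246 = 2×967 + 312
967 = 3×312 + 31
312 = 10×31 + 2
31 = 15×2 + 1
2 = 2×1 + 0  (stop)
So 36903/2246 = [16; 2, 3, 10, 15, 2].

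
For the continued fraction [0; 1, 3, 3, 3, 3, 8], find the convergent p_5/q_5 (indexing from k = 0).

Using pₖ = aₖpₖ₋₁ + pₖ₋₂, qₖ = aₖqₖ₋₁ + qₖ₋₂ (with p₋₁=1, p₋₂=0, q₋₁=0, q₋₂=1):
  k=0: a=0, p=0, q=1
  k=1: a=1, p=1, q=1
  k=2: a=3, p=3, q=4
  k=3: a=3, p=10, q=13
  k=4: a=3, p=33, q=43
  k=5: a=3, p=109, q=142

109/142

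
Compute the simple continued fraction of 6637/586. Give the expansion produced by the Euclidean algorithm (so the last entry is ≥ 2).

[11; 3, 14, 1, 2, 4]

6637 = 11·586 + 191
586 = 3·191 + 13
191 = 14·13 + 9
13 = 1·9 + 4
9 = 2·4 + 1
4 = 4·1 + 0  (stop)
So 6637/586 = [11; 3, 14, 1, 2, 4].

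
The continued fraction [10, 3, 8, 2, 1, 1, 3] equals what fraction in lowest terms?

Fold from the inside: start with 3/1.
  1 + 1/3 = 4/3
  1 + 3/4 = 7/4
  2 + 4/7 = 18/7
  8 + 7/18 = 151/18
  3 + 18/151 = 471/151
  10 + 151/471 = 4861/471

4861/471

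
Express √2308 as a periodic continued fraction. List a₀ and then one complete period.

[48; 24, 96]

a₀ = ⌊√2308⌋ = 48.
With m₀=0, d₀=1 and mₖ₊₁ = dₖaₖ − mₖ, dₖ₊₁ = (n − mₖ₊₁²)/dₖ, aₖ₊₁ = ⌊(a₀+mₖ₊₁)/dₖ₊₁⌋:
  k=1: m=48, d=4, a=24
  k=2: m=48, d=1, a=96
d=1 and a=2a₀=96 at k=2, so the next step gives (m, d) = (48, 4) again — its k=1 value — and the period has length 2.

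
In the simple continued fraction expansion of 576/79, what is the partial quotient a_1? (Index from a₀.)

576 = 7·79 + 23   →  a_0 = 7
79 = 3·23 + 10   →  a_1 = 3

3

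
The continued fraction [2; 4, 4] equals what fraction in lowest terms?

38/17

Using pₖ = aₖpₖ₋₁ + pₖ₋₂ and qₖ = aₖqₖ₋₁ + qₖ₋₂:
  k=0: a=2, p=2, q=1
  k=1: a=4, p=9, q=4
  k=2: a=4, p=38, q=17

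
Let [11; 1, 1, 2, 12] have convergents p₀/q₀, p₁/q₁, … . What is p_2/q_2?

23/2

Using pₖ = aₖpₖ₋₁ + pₖ₋₂, qₖ = aₖqₖ₋₁ + qₖ₋₂ (with p₋₁=1, p₋₂=0, q₋₁=0, q₋₂=1):
  k=0: a=11, p=11, q=1
  k=1: a=1, p=12, q=1
  k=2: a=1, p=23, q=2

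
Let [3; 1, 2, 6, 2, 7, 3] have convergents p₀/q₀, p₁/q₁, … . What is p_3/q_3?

70/19

Using pₖ = aₖpₖ₋₁ + pₖ₋₂, qₖ = aₖqₖ₋₁ + qₖ₋₂ (with p₋₁=1, p₋₂=0, q₋₁=0, q₋₂=1):
  k=0: a=3, p=3, q=1
  k=1: a=1, p=4, q=1
  k=2: a=2, p=11, q=3
  k=3: a=6, p=70, q=19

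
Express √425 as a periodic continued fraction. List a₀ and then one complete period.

[20; 1, 1, 1, 1, 1, 1, 40]

a₀ = ⌊√425⌋ = 20.
With m₀=0, d₀=1 and mₖ₊₁ = dₖaₖ − mₖ, dₖ₊₁ = (n − mₖ₊₁²)/dₖ, aₖ₊₁ = ⌊(a₀+mₖ₊₁)/dₖ₊₁⌋:
  k=1: m=20, d=25, a=1
  k=2: m=5, d=16, a=1
  k=3: m=11, d=19, a=1
  k=4: m=8, d=19, a=1
  k=5: m=11, d=16, a=1
  k=6: m=5, d=25, a=1
  k=7: m=20, d=1, a=40
d=1 and a=2a₀=40 at k=7, so the next step gives (m, d) = (20, 25) again — its k=1 value — and the period has length 7.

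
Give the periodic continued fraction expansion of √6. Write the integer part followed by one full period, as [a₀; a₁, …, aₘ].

[2; 2, 4]

a₀ = ⌊√6⌋ = 2.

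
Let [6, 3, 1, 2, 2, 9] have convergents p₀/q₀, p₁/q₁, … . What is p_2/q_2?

Using pₖ = aₖpₖ₋₁ + pₖ₋₂, qₖ = aₖqₖ₋₁ + qₖ₋₂ (with p₋₁=1, p₋₂=0, q₋₁=0, q₋₂=1):
  k=0: a=6, p=6, q=1
  k=1: a=3, p=19, q=3
  k=2: a=1, p=25, q=4

25/4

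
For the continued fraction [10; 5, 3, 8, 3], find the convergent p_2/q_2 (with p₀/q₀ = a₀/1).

163/16

Using pₖ = aₖpₖ₋₁ + pₖ₋₂, qₖ = aₖqₖ₋₁ + qₖ₋₂ (with p₋₁=1, p₋₂=0, q₋₁=0, q₋₂=1):
  k=0: a=10, p=10, q=1
  k=1: a=5, p=51, q=5
  k=2: a=3, p=163, q=16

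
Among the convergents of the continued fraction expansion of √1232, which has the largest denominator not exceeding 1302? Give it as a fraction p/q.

24605/701

√1232 = [35; 10, 70, …] (period length 2).
Convergents:
  p_0/q_0 = 35/1
  p_1/q_1 = 351/10
  p_2/q_2 = 24605/701
  p_3/q_3 = 246401/7020
q_2 = 701 ≤ 1302 < 7020 = q_3, so the answer is 24605/701.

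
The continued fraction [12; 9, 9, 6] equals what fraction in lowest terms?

Fold from the inside: start with 6/1.
  9 + 1/6 = 55/6
  9 + 6/55 = 501/55
  12 + 55/501 = 6067/501

6067/501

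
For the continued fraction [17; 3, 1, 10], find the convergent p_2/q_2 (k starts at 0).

69/4

Using pₖ = aₖpₖ₋₁ + pₖ₋₂, qₖ = aₖqₖ₋₁ + qₖ₋₂ (with p₋₁=1, p₋₂=0, q₋₁=0, q₋₂=1):
  k=0: a=17, p=17, q=1
  k=1: a=3, p=52, q=3
  k=2: a=1, p=69, q=4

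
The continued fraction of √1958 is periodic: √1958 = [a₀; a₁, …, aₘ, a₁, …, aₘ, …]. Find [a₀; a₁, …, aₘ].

a₀ = ⌊√1958⌋ = 44.
With m₀=0, d₀=1 and mₖ₊₁ = dₖaₖ − mₖ, dₖ₊₁ = (n − mₖ₊₁²)/dₖ, aₖ₊₁ = ⌊(a₀+mₖ₊₁)/dₖ₊₁⌋:
  k=1: m=44, d=22, a=4
  k=2: m=44, d=1, a=88
d=1 and a=2a₀=88 at k=2, so the next step gives (m, d) = (44, 22) again — its k=1 value — and the period has length 2.

[44; 4, 88]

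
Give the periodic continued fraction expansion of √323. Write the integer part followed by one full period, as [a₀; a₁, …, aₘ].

[17; 1, 34]

a₀ = ⌊√323⌋ = 17.
With m₀=0, d₀=1 and mₖ₊₁ = dₖaₖ − mₖ, dₖ₊₁ = (n − mₖ₊₁²)/dₖ, aₖ₊₁ = ⌊(a₀+mₖ₊₁)/dₖ₊₁⌋:
  k=1: m=17, d=34, a=1
  k=2: m=17, d=1, a=34
d=1 and a=2a₀=34 at k=2, so the next step gives (m, d) = (17, 34) again — its k=1 value — and the period has length 2.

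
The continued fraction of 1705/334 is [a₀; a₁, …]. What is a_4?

1705 = 5·334 + 35   →  a_0 = 5
334 = 9·35 + 19   →  a_1 = 9
35 = 1·19 + 16   →  a_2 = 1
19 = 1·16 + 3   →  a_3 = 1
16 = 5·3 + 1   →  a_4 = 5

5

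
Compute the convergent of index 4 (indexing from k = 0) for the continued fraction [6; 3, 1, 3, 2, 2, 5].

213/34

Using pₖ = aₖpₖ₋₁ + pₖ₋₂, qₖ = aₖqₖ₋₁ + qₖ₋₂ (with p₋₁=1, p₋₂=0, q₋₁=0, q₋₂=1):
  k=0: a=6, p=6, q=1
  k=1: a=3, p=19, q=3
  k=2: a=1, p=25, q=4
  k=3: a=3, p=94, q=15
  k=4: a=2, p=213, q=34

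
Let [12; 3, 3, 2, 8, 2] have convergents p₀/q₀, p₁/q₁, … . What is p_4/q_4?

Using pₖ = aₖpₖ₋₁ + pₖ₋₂, qₖ = aₖqₖ₋₁ + qₖ₋₂ (with p₋₁=1, p₋₂=0, q₋₁=0, q₋₂=1):
  k=0: a=12, p=12, q=1
  k=1: a=3, p=37, q=3
  k=2: a=3, p=123, q=10
  k=3: a=2, p=283, q=23
  k=4: a=8, p=2387, q=194

2387/194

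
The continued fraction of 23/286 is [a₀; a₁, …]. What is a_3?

3

23 = 0·286 + 23   →  a_0 = 0
286 = 12·23 + 10   →  a_1 = 12
23 = 2·10 + 3   →  a_2 = 2
10 = 3·3 + 1   →  a_3 = 3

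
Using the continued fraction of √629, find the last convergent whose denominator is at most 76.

√629 = [25; 12, 1, 1, 12, 50, …] (period length 5).
Convergents:
  p_0/q_0 = 25/1
  p_1/q_1 = 301/12
  p_2/q_2 = 326/13
  p_3/q_3 = 627/25
  p_4/q_4 = 7850/313
q_3 = 25 ≤ 76 < 313 = q_4, so the answer is 627/25.

627/25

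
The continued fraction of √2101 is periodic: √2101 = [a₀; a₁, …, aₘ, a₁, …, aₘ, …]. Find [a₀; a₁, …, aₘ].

[45; 1, 5, 8, 5, 1, 90]

a₀ = ⌊√2101⌋ = 45.
With m₀=0, d₀=1 and mₖ₊₁ = dₖaₖ − mₖ, dₖ₊₁ = (n − mₖ₊₁²)/dₖ, aₖ₊₁ = ⌊(a₀+mₖ₊₁)/dₖ₊₁⌋:
  k=1: m=45, d=76, a=1
  k=2: m=31, d=15, a=5
  k=3: m=44, d=11, a=8
  k=4: m=44, d=15, a=5
  k=5: m=31, d=76, a=1
  k=6: m=45, d=1, a=90
d=1 and a=2a₀=90 at k=6, so the next step gives (m, d) = (45, 76) again — its k=1 value — and the period has length 6.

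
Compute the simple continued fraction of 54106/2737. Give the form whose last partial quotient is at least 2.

54106 = 19×2737 + 2103
2737 = 1×2103 + 634
2103 = 3×634 + 201
634 = 3×201 + 31
201 = 6×31 + 15
31 = 2×15 + 1
15 = 15×1 + 0  (stop)
So 54106/2737 = [19; 1, 3, 3, 6, 2, 15].

[19; 1, 3, 3, 6, 2, 15]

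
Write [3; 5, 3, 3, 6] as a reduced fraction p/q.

Using pₖ = aₖpₖ₋₁ + pₖ₋₂ and qₖ = aₖqₖ₋₁ + qₖ₋₂:
  k=0: a=3, p=3, q=1
  k=1: a=5, p=16, q=5
  k=2: a=3, p=51, q=16
  k=3: a=3, p=169, q=53
  k=4: a=6, p=1065, q=334

1065/334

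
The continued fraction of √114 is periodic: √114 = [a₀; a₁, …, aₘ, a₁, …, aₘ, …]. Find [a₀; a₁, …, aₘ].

a₀ = ⌊√114⌋ = 10.
With m₀=0, d₀=1 and mₖ₊₁ = dₖaₖ − mₖ, dₖ₊₁ = (n − mₖ₊₁²)/dₖ, aₖ₊₁ = ⌊(a₀+mₖ₊₁)/dₖ₊₁⌋:
  k=1: m=10, d=14, a=1
  k=2: m=4, d=7, a=2
  k=3: m=10, d=2, a=10
  k=4: m=10, d=7, a=2
  k=5: m=4, d=14, a=1
  k=6: m=10, d=1, a=20
d=1 and a=2a₀=20 at k=6, so the next step gives (m, d) = (10, 14) again — its k=1 value — and the period has length 6.

[10; 1, 2, 10, 2, 1, 20]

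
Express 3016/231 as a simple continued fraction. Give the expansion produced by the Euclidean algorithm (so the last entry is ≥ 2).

3016 = 13×231 + 13
231 = 17×13 + 10
13 = 1×10 + 3
10 = 3×3 + 1
3 = 3×1 + 0  (stop)
So 3016/231 = [13; 17, 1, 3, 3].

[13; 17, 1, 3, 3]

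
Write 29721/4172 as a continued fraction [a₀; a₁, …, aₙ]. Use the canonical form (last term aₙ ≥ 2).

[7; 8, 14, 2, 1, 3, 3]

29721 = 7×4172 + 517
4172 = 8×517 + 36
517 = 14×36 + 13
36 = 2×13 + 10
13 = 1×10 + 3
10 = 3×3 + 1
3 = 3×1 + 0  (stop)
So 29721/4172 = [7; 8, 14, 2, 1, 3, 3].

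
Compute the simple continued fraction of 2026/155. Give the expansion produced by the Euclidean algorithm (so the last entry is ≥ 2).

[13; 14, 11]

2026 = 13×155 + 11
155 = 14×11 + 1
11 = 11×1 + 0  (stop)
So 2026/155 = [13; 14, 11].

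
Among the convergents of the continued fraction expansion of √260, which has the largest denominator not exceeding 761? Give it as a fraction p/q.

4144/257

√260 = [16; 8, 32, …] (period length 2).
Convergents:
  p_0/q_0 = 16/1
  p_1/q_1 = 129/8
  p_2/q_2 = 4144/257
  p_3/q_3 = 33281/2064
q_2 = 257 ≤ 761 < 2064 = q_3, so the answer is 4144/257.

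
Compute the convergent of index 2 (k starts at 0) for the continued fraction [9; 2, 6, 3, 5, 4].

123/13

Using pₖ = aₖpₖ₋₁ + pₖ₋₂, qₖ = aₖqₖ₋₁ + qₖ₋₂ (with p₋₁=1, p₋₂=0, q₋₁=0, q₋₂=1):
  k=0: a=9, p=9, q=1
  k=1: a=2, p=19, q=2
  k=2: a=6, p=123, q=13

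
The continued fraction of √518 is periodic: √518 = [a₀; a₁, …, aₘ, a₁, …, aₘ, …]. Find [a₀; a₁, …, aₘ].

[22; 1, 3, 6, 3, 1, 44]

a₀ = ⌊√518⌋ = 22.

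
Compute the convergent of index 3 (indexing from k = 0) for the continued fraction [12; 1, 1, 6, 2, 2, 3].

163/13

Using pₖ = aₖpₖ₋₁ + pₖ₋₂, qₖ = aₖqₖ₋₁ + qₖ₋₂ (with p₋₁=1, p₋₂=0, q₋₁=0, q₋₂=1):
  k=0: a=12, p=12, q=1
  k=1: a=1, p=13, q=1
  k=2: a=1, p=25, q=2
  k=3: a=6, p=163, q=13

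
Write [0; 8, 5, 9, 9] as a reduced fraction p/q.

Using pₖ = aₖpₖ₋₁ + pₖ₋₂ and qₖ = aₖqₖ₋₁ + qₖ₋₂:
  k=0: a=0, p=0, q=1
  k=1: a=8, p=1, q=8
  k=2: a=5, p=5, q=41
  k=3: a=9, p=46, q=377
  k=4: a=9, p=419, q=3434

419/3434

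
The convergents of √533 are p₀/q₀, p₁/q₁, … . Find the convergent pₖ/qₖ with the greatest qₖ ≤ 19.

277/12

√533 = [23; 11, 1, 1, 11, 46, …] (period length 5).
Convergents:
  p_0/q_0 = 23/1
  p_1/q_1 = 254/11
  p_2/q_2 = 277/12
  p_3/q_3 = 531/23
q_2 = 12 ≤ 19 < 23 = q_3, so the answer is 277/12.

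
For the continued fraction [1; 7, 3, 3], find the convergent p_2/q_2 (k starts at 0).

Using pₖ = aₖpₖ₋₁ + pₖ₋₂, qₖ = aₖqₖ₋₁ + qₖ₋₂ (with p₋₁=1, p₋₂=0, q₋₁=0, q₋₂=1):
  k=0: a=1, p=1, q=1
  k=1: a=7, p=8, q=7
  k=2: a=3, p=25, q=22

25/22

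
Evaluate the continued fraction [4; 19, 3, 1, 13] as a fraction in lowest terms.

4291/1059

Fold from the inside: start with 13/1.
  1 + 1/13 = 14/13
  3 + 13/14 = 55/14
  19 + 14/55 = 1059/55
  4 + 55/1059 = 4291/1059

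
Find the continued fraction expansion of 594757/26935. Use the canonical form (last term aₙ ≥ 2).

[22; 12, 3, 6, 16, 3, 2]

594757 = 22×26935 + 2187
26935 = 12×2187 + 691
2187 = 3×691 + 114
691 = 6×114 + 7
114 = 16×7 + 2
7 = 3×2 + 1
2 = 2×1 + 0  (stop)
So 594757/26935 = [22; 12, 3, 6, 16, 3, 2].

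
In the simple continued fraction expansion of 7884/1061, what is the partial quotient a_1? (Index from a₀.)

2

7884 = 7·1061 + 457   →  a_0 = 7
1061 = 2·457 + 147   →  a_1 = 2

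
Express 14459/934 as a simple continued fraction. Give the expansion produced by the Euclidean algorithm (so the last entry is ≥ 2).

[15; 2, 12, 2, 8, 2]

14459 = 15*934 + 449
934 = 2*449 + 36
449 = 12*36 + 17
36 = 2*17 + 2
17 = 8*2 + 1
2 = 2*1 + 0  (stop)
So 14459/934 = [15; 2, 12, 2, 8, 2].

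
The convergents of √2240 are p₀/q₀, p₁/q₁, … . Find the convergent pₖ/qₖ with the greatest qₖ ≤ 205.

√2240 = [47; 3, 23, 3, 94, …] (period length 4).
Convergents:
  p_0/q_0 = 47/1
  p_1/q_1 = 142/3
  p_2/q_2 = 3313/70
  p_3/q_3 = 10081/213
q_2 = 70 ≤ 205 < 213 = q_3, so the answer is 3313/70.

3313/70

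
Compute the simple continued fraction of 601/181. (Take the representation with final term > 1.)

[3; 3, 8, 3, 2]

601 = 3·181 + 58
181 = 3·58 + 7
58 = 8·7 + 2
7 = 3·2 + 1
2 = 2·1 + 0  (stop)
So 601/181 = [3; 3, 8, 3, 2].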